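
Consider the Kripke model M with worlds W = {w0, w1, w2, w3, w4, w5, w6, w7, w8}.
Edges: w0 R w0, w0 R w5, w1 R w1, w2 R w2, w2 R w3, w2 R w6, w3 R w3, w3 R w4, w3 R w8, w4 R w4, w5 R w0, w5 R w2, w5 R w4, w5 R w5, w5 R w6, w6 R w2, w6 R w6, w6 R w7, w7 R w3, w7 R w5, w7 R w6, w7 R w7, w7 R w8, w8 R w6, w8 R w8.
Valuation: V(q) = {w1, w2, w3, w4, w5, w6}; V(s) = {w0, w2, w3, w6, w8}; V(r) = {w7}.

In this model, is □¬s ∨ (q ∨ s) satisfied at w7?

No

At w7: □¬s is false, q ∨ s is false, so □¬s ∨ (q ∨ s) is false.
  At w7: □¬s requires ¬s at every successor {w3, w5, w6, w7, w8}.
    ¬s fails at w3, so □¬s is false at w7.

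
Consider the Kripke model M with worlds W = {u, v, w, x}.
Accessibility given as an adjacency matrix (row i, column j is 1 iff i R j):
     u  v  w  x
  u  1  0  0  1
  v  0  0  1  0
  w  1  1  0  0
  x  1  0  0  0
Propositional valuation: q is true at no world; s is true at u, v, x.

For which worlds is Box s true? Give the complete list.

u, w, x

Let φ = Box s. Evaluate φ at each world:
  u (successors {u, x}): φ is true.
  v (successors {w}): φ is false.
  w (successors {u, v}): φ is true.
  x (successors {u}): φ is true.
For instance, at x:
  At x: Box s requires s at every successor {u}.
    At u: s is true.
  So Box s is true at x.
Satisfying worlds: {u, w, x}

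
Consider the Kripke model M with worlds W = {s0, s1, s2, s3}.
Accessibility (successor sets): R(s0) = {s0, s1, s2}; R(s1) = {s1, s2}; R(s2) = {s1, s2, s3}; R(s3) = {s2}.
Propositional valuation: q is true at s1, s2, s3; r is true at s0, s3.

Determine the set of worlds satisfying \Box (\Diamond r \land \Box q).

Let φ = \Box (\Diamond r \land \Box q). Evaluate φ at each world:
  s0 (successors {s0, s1, s2}): φ is false.
  s1 (successors {s1, s2}): φ is false.
  s2 (successors {s1, s2, s3}): φ is false.
  s3 (successors {s2}): φ is true.
For instance, at s0:
  At s0: \Box (\Diamond r \land \Box q) requires \Diamond r \land \Box q at every successor {s0, s1, s2}.
    \Diamond r \land \Box q fails at s0, so \Box (\Diamond r \land \Box q) is false at s0.
      At s0: \Diamond r is true, \Box q is false, so \Diamond r \land \Box q is false.
Satisfying worlds: {s3}

s3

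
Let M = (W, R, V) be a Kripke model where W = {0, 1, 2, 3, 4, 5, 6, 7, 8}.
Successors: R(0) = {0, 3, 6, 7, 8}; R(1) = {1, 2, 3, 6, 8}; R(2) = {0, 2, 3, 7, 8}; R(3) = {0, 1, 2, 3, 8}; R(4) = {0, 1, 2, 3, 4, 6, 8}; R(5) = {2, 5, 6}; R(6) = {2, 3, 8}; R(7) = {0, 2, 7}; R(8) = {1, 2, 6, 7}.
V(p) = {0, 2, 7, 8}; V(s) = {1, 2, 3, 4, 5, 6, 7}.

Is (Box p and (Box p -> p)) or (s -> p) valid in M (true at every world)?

Let φ = (Box p and (Box p -> p)) or (s -> p). Evaluate φ at each world:
  0 (successors {0, 3, 6, 7, 8}): φ is true.
  1 (successors {1, 2, 3, 6, 8}): φ is false.
  2 (successors {0, 2, 3, 7, 8}): φ is true.
  3 (successors {0, 1, 2, 3, 8}): φ is false.
  4 (successors {0, 1, 2, 3, 4, 6, 8}): φ is false.
  5 (successors {2, 5, 6}): φ is false.
  6 (successors {2, 3, 8}): φ is false.
  7 (successors {0, 2, 7}): φ is true.
  8 (successors {1, 2, 6, 7}): φ is true.
Detail at 1 (counterexample):
  At 1: Box p and (Box p -> p) is false, s -> p is false, so (Box p and (Box p -> p)) or (s -> p) is false.
    At 1: Box p is false, Box p -> p is true, so Box p and (Box p -> p) is false.
      At 1: Box p requires p at every successor {1, 2, 3, 6, 8}.
        p fails at 1, so Box p is false at 1.
      At 1: Box p is false, p is false, so Box p -> p is true.

No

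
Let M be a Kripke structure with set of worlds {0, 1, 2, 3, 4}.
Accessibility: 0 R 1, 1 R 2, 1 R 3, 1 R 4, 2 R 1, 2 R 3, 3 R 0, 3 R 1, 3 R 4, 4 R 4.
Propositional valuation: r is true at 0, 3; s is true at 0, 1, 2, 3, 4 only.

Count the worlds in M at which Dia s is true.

5

Recall that Dia ψ holds at a world iff ψ holds at some accessible world.
Let φ = Dia s. Evaluate φ at each world:
  0 (successors {1}): φ is true.
  1 (successors {2, 3, 4}): φ is true.
  2 (successors {1, 3}): φ is true.
  3 (successors {0, 1, 4}): φ is true.
  4 (successors {4}): φ is true.
For instance, at 3:
  At 3: Dia s requires s at some successor in {0, 1, 4}.
    s holds at 0, so Dia s is true at 3.
Satisfying worlds: {0, 1, 2, 3, 4}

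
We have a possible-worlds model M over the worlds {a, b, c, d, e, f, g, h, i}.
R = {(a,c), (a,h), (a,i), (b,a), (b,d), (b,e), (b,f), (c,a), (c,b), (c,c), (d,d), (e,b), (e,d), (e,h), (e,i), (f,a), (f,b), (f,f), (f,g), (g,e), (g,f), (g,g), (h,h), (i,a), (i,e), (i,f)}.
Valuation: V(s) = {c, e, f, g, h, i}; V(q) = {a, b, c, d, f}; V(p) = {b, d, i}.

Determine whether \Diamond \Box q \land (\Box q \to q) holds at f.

Recall that \Box ψ holds at a world iff ψ holds at every accessible world, and \Diamond ψ holds iff ψ holds at some accessible world.
At f: \Diamond \Box q is false, \Box q \to q is true, so \Diamond \Box q \land (\Box q \to q) is false.
  At f: \Diamond \Box q requires \Box q at some successor in {a, b, f, g}.
    At a: \Box q is false.
    At b: \Box q is false.
    At f: \Box q is false.
    At g: \Box q is false.
  So \Diamond \Box q is false at f.
  At f: \Box q is false, q is true, so \Box q \to q is true.
    At f: \Box q requires q at every successor {a, b, f, g}.
      q fails at g, so \Box q is false at f.

No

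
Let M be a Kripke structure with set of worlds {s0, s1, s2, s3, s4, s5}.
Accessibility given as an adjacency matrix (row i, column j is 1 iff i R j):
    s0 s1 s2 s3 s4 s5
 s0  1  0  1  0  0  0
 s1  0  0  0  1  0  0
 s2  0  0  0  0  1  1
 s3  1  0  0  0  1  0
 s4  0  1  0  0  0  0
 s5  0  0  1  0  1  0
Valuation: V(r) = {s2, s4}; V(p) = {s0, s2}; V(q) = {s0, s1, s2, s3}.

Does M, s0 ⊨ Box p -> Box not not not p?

No

At s0: Box p is true, Box not not not p is false, so Box p -> Box not not not p is false.
  At s0: Box p requires p at every successor {s0, s2}.
    At s0: p is true.
    At s2: p is true.
  So Box p is true at s0.
  At s0: Box not not not p requires not not not p at every successor {s0, s2}.
    not not not p fails at s0, so Box not not not p is false at s0.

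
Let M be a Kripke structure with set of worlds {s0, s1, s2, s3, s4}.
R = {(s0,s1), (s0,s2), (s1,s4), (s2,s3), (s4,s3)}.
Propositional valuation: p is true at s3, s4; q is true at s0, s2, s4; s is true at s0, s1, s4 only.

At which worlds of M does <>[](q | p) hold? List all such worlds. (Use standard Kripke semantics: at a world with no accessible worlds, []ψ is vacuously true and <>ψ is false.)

Let φ = <>[](q | p). Evaluate φ at each world:
  s0 (successors {s1, s2}): φ is true.
  s1 (successors {s4}): φ is true.
  s2 (successors {s3}): φ is true.
  s3 (successors ∅): φ is false.
  s4 (successors {s3}): φ is true.
For instance, at s4:
  At s4: <>[](q | p) requires [](q | p) at some successor in {s3}.
    [](q | p) holds at s3, so <>[](q | p) is true at s4.
      At s3: no accessible worlds, so [](q | p) holds vacuously.
Satisfying worlds: {s0, s1, s2, s4}

s0, s1, s2, s4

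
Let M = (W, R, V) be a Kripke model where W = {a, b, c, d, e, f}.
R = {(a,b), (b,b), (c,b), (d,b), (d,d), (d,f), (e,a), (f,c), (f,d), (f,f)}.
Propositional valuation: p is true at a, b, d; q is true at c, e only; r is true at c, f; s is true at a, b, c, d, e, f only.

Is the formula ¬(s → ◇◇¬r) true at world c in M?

No

Recall that ◇ψ holds at a world iff ψ holds at some accessible world.
At c: s → ◇◇¬r is true, so ¬(s → ◇◇¬r) is false.
  At c: s is true, ◇◇¬r is true, so s → ◇◇¬r is true.
    At c: ◇◇¬r requires ◇¬r at some successor in {b}.
      ◇¬r holds at b, so ◇◇¬r is true at c.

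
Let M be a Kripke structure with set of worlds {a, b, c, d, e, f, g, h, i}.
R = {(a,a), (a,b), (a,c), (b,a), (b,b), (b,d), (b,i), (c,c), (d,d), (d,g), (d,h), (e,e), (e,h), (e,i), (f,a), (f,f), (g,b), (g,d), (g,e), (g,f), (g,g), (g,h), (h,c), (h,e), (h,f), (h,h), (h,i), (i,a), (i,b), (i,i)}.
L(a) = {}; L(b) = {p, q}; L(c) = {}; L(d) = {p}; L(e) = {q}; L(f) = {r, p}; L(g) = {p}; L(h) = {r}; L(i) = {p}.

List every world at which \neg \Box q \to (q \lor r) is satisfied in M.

b, e, f, h

Recall that \Box ψ holds at a world iff ψ holds at every accessible world, and \Diamond ψ holds iff ψ holds at some accessible world.
Let φ = \neg \Box q \to (q \lor r). Evaluate φ at each world:
  a (successors {a, b, c}): φ is false.
  b (successors {a, b, d, i}): φ is true.
  c (successors {c}): φ is false.
  d (successors {d, g, h}): φ is false.
  e (successors {e, h, i}): φ is true.
  f (successors {a, f}): φ is true.
  g (successors {b, d, e, f, g, h}): φ is false.
  h (successors {c, e, f, h, i}): φ is true.
  i (successors {a, b, i}): φ is false.
For instance, at e:
  At e: \neg \Box q is true, q \lor r is true, so \neg \Box q \to (q \lor r) is true.
    At e: \Box q is false, so \neg \Box q is true.
      At e: \Box q requires q at every successor {e, h, i}.
        q fails at h, so \Box q is false at e.
Satisfying worlds: {b, e, f, h}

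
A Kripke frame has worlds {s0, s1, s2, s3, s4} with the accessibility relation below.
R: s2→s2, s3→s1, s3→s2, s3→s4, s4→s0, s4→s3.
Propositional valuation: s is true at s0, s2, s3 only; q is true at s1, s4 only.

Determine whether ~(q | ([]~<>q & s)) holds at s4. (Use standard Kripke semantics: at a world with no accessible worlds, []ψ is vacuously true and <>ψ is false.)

No

Recall that []ψ holds at a world iff ψ holds at every accessible world, and <>ψ holds iff ψ holds at some accessible world.
At s4: q | ([]~<>q & s) is true, so ~(q | ([]~<>q & s)) is false.
  At s4: q is true, []~<>q & s is false, so q | ([]~<>q & s) is true.
    At s4: []~<>q is false, s is false, so []~<>q & s is false.
      At s4: []~<>q requires ~<>q at every successor {s0, s3}.
        ~<>q fails at s3, so []~<>q is false at s4.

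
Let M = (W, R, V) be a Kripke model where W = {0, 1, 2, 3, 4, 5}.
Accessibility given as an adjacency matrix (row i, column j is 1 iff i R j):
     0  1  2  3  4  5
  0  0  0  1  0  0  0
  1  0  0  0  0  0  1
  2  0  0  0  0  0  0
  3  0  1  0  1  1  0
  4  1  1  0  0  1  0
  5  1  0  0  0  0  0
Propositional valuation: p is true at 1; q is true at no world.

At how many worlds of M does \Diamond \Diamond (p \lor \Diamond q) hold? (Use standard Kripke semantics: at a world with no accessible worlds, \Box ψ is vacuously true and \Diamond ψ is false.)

2

Let φ = \Diamond \Diamond (p \lor \Diamond q). Evaluate φ at each world:
  0 (successors {2}): φ is false.
  1 (successors {5}): φ is false.
  2 (successors ∅): φ is false.
  3 (successors {1, 3, 4}): φ is true.
  4 (successors {0, 1, 4}): φ is true.
  5 (successors {0}): φ is false.
For instance, at 0:
  At 0: \Diamond \Diamond (p \lor \Diamond q) requires \Diamond (p \lor \Diamond q) at some successor in {2}.
    At 2: \Diamond (p \lor \Diamond q) is false.
  So \Diamond \Diamond (p \lor \Diamond q) is false at 0.
Satisfying worlds: {3, 4}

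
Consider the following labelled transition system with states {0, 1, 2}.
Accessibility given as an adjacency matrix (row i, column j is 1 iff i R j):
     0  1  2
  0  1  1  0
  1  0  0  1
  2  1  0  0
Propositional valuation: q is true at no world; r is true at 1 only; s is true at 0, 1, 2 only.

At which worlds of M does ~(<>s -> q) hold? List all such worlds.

Let φ = ~(<>s -> q). Evaluate φ at each world:
  0 (successors {0, 1}): φ is true.
  1 (successors {2}): φ is true.
  2 (successors {0}): φ is true.
For instance, at 2:
  At 2: <>s -> q is false, so ~(<>s -> q) is true.
    At 2: <>s is true, q is false, so <>s -> q is false.
      At 2: <>s requires s at some successor in {0}.
        s holds at 0, so <>s is true at 2.
Satisfying worlds: {0, 1, 2}

0, 1, 2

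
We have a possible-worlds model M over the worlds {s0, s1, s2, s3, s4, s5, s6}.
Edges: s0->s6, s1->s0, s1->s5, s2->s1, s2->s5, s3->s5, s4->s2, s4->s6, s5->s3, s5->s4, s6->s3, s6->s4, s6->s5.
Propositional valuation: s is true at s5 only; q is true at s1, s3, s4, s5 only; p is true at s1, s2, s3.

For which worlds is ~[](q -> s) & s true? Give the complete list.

Let φ = ~[](q -> s) & s. Evaluate φ at each world:
  s0 (successors {s6}): φ is false.
  s1 (successors {s0, s5}): φ is false.
  s2 (successors {s1, s5}): φ is false.
  s3 (successors {s5}): φ is false.
  s4 (successors {s2, s6}): φ is false.
  s5 (successors {s3, s4}): φ is true.
  s6 (successors {s3, s4, s5}): φ is false.
For instance, at s4:
  At s4: ~[](q -> s) is false, s is false, so ~[](q -> s) & s is false.
    At s4: [](q -> s) is true, so ~[](q -> s) is false.
      At s4: [](q -> s) requires q -> s at every successor {s2, s6}.
        At s2: q -> s is true.
        At s6: q -> s is true.
      So [](q -> s) is true at s4.
Satisfying worlds: {s5}

s5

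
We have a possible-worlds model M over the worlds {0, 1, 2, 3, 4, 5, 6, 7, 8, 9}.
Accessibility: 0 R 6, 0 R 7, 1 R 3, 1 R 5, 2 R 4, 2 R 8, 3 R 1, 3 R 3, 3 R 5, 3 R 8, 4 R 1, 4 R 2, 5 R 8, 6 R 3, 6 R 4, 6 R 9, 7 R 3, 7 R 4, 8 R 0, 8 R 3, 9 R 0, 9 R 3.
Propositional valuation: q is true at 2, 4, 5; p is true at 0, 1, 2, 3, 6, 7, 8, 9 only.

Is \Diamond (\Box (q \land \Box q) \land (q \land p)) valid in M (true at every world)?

No

Let φ = \Diamond (\Box (q \land \Box q) \land (q \land p)). Evaluate φ at each world:
  0 (successors {6, 7}): φ is false.
  1 (successors {3, 5}): φ is false.
  2 (successors {4, 8}): φ is false.
  3 (successors {1, 3, 5, 8}): φ is false.
  4 (successors {1, 2}): φ is false.
  5 (successors {8}): φ is false.
  6 (successors {3, 4, 9}): φ is false.
  7 (successors {3, 4}): φ is false.
  8 (successors {0, 3}): φ is false.
  9 (successors {0, 3}): φ is false.
Detail at 0 (counterexample):
  At 0: \Diamond (\Box (q \land \Box q) \land (q \land p)) requires \Box (q \land \Box q) \land (q \land p) at some successor in {6, 7}.
    At 6: \Box (q \land \Box q) \land (q \land p) is false.
    At 7: \Box (q \land \Box q) \land (q \land p) is false.
  So \Diamond (\Box (q \land \Box q) \land (q \land p)) is false at 0.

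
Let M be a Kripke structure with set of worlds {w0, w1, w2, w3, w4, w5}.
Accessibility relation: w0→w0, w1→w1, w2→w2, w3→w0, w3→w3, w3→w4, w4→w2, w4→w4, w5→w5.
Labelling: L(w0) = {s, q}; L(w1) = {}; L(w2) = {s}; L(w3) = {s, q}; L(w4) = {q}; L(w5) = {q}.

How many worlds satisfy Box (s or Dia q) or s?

5

Let φ = Box (s or Dia q) or s. Evaluate φ at each world:
  w0 (successors {w0}): φ is true.
  w1 (successors {w1}): φ is false.
  w2 (successors {w2}): φ is true.
  w3 (successors {w0, w3, w4}): φ is true.
  w4 (successors {w2, w4}): φ is true.
  w5 (successors {w5}): φ is true.
For instance, at w1:
  At w1: Box (s or Dia q) is false, s is false, so Box (s or Dia q) or s is false.
    At w1: Box (s or Dia q) requires s or Dia q at every successor {w1}.
      s or Dia q fails at w1, so Box (s or Dia q) is false at w1.
Satisfying worlds: {w0, w2, w3, w4, w5}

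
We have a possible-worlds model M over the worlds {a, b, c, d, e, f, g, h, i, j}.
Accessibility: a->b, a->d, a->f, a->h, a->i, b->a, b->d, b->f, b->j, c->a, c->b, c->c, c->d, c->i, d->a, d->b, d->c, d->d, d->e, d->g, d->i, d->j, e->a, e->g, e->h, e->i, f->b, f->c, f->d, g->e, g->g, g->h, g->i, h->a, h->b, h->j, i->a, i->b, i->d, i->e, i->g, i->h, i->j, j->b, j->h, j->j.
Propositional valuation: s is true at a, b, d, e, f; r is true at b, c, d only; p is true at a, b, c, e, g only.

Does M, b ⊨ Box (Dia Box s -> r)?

Yes

At b: Box (Dia Box s -> r) requires Dia Box s -> r at every successor {a, d, f, j}.
  At a: Dia Box s -> r is true.
  At d: Dia Box s -> r is true.
  At f: Dia Box s -> r is true.
  At j: Dia Box s -> r is true.
So Box (Dia Box s -> r) is true at b.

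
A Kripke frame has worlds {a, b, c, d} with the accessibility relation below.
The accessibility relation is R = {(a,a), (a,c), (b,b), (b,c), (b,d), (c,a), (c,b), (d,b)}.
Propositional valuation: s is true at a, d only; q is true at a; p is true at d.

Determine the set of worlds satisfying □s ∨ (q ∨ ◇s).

a, b, c

Let φ = □s ∨ (q ∨ ◇s). Evaluate φ at each world:
  a (successors {a, c}): φ is true.
  b (successors {b, c, d}): φ is true.
  c (successors {a, b}): φ is true.
  d (successors {b}): φ is false.
For instance, at c:
  At c: □s is false, q ∨ ◇s is true, so □s ∨ (q ∨ ◇s) is true.
    At c: □s requires s at every successor {a, b}.
      s fails at b, so □s is false at c.
    At c: q is false, ◇s is true, so q ∨ ◇s is true.
      At c: ◇s requires s at some successor in {a, b}.
        s holds at a, so ◇s is true at c.
Satisfying worlds: {a, b, c}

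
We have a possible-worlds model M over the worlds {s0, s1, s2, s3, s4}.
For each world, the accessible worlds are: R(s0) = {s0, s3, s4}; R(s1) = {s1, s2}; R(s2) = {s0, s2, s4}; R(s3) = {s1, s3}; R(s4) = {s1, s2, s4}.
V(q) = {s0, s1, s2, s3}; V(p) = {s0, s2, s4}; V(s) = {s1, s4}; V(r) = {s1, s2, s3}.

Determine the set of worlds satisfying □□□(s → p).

none

Let φ = □□□(s → p). Evaluate φ at each world:
  s0 (successors {s0, s3, s4}): φ is false.
  s1 (successors {s1, s2}): φ is false.
  s2 (successors {s0, s2, s4}): φ is false.
  s3 (successors {s1, s3}): φ is false.
  s4 (successors {s1, s2, s4}): φ is false.
For instance, at s3:
  At s3: □□□(s → p) requires □□(s → p) at every successor {s1, s3}.
    □□(s → p) fails at s1, so □□□(s → p) is false at s3.
      At s1: □□(s → p) requires □(s → p) at every successor {s1, s2}.
        □(s → p) fails at s1, so □□(s → p) is false at s1.
Satisfying worlds: none.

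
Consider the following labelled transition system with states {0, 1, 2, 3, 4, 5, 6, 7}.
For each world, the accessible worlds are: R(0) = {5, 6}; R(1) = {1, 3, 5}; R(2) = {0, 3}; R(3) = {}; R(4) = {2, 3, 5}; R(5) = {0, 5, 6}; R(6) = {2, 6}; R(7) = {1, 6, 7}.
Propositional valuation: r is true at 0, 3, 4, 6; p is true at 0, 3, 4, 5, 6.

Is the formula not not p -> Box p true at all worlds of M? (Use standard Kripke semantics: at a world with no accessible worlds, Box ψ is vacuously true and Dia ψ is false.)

Recall that Box ψ holds at a world iff ψ holds at every accessible world, and Dia ψ holds iff ψ holds at some accessible world.
Let φ = not not p -> Box p. Evaluate φ at each world:
  0 (successors {5, 6}): φ is true.
  1 (successors {1, 3, 5}): φ is true.
  2 (successors {0, 3}): φ is true.
  3 (successors ∅): φ is true.
  4 (successors {2, 3, 5}): φ is false.
  5 (successors {0, 5, 6}): φ is true.
  6 (successors {2, 6}): φ is false.
  7 (successors {1, 6, 7}): φ is true.
Detail at 4 (counterexample):
  At 4: not not p is true, Box p is false, so not not p -> Box p is false.
    At 4: Box p requires p at every successor {2, 3, 5}.
      p fails at 2, so Box p is false at 4.

No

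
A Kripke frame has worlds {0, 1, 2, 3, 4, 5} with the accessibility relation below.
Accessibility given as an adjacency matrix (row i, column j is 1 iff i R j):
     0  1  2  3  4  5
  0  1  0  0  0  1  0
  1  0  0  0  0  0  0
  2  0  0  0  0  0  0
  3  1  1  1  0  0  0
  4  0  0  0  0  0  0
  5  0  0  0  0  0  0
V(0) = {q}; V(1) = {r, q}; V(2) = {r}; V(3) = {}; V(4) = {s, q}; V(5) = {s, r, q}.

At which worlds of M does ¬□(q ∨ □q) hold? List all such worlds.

none

Let φ = ¬□(q ∨ □q). Evaluate φ at each world:
  0 (successors {0, 4}): φ is false.
  1 (successors ∅): φ is false.
  2 (successors ∅): φ is false.
  3 (successors {0, 1, 2}): φ is false.
  4 (successors ∅): φ is false.
  5 (successors ∅): φ is false.
For instance, at 0:
  At 0: □(q ∨ □q) is true, so ¬□(q ∨ □q) is false.
    At 0: □(q ∨ □q) requires q ∨ □q at every successor {0, 4}.
      At 0: q ∨ □q is true.
      At 4: q ∨ □q is true.
    So □(q ∨ □q) is true at 0.
Satisfying worlds: none.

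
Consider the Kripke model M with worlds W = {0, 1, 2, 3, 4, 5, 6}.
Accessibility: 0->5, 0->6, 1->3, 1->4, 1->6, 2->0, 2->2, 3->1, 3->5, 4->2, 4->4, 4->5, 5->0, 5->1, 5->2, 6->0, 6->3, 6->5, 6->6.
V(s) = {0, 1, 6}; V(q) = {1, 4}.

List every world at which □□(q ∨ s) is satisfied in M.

Let φ = □□(q ∨ s). Evaluate φ at each world:
  0 (successors {5, 6}): φ is false.
  1 (successors {3, 4, 6}): φ is false.
  2 (successors {0, 2}): φ is false.
  3 (successors {1, 5}): φ is false.
  4 (successors {2, 4, 5}): φ is false.
  5 (successors {0, 1, 2}): φ is false.
  6 (successors {0, 3, 5, 6}): φ is false.
For instance, at 2:
  At 2: □□(q ∨ s) requires □(q ∨ s) at every successor {0, 2}.
    □(q ∨ s) fails at 0, so □□(q ∨ s) is false at 2.
      At 0: □(q ∨ s) requires q ∨ s at every successor {5, 6}.
        q ∨ s fails at 5, so □(q ∨ s) is false at 0.
Satisfying worlds: none.

none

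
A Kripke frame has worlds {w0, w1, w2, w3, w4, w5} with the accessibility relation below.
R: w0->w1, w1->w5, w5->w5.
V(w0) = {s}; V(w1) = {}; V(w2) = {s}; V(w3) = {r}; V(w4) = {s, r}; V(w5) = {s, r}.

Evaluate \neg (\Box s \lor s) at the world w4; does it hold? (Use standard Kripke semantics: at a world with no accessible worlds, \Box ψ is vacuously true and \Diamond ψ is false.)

No

Recall that \Box ψ holds at a world iff ψ holds at every accessible world, and \Diamond ψ holds iff ψ holds at some accessible world.
At w4: \Box s \lor s is true, so \neg (\Box s \lor s) is false.
  At w4: \Box s is true, s is true, so \Box s \lor s is true.
    At w4: no accessible worlds, so \Box s holds vacuously.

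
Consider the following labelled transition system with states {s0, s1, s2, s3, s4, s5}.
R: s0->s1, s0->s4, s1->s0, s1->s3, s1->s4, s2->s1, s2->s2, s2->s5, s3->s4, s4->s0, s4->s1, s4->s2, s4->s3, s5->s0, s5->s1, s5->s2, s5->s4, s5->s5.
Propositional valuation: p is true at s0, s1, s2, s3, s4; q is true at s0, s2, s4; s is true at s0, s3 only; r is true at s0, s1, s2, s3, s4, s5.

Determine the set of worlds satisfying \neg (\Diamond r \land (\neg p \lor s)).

s1, s2, s4

Let φ = \neg (\Diamond r \land (\neg p \lor s)). Evaluate φ at each world:
  s0 (successors {s1, s4}): φ is false.
  s1 (successors {s0, s3, s4}): φ is true.
  s2 (successors {s1, s2, s5}): φ is true.
  s3 (successors {s4}): φ is false.
  s4 (successors {s0, s1, s2, s3}): φ is true.
  s5 (successors {s0, s1, s2, s4, s5}): φ is false.
For instance, at s2:
  At s2: \Diamond r \land (\neg p \lor s) is false, so \neg (\Diamond r \land (\neg p \lor s)) is true.
    At s2: \Diamond r is true, \neg p \lor s is false, so \Diamond r \land (\neg p \lor s) is false.
      At s2: \Diamond r requires r at some successor in {s1, s2, s5}.
        r holds at s1, so \Diamond r is true at s2.
Satisfying worlds: {s1, s2, s4}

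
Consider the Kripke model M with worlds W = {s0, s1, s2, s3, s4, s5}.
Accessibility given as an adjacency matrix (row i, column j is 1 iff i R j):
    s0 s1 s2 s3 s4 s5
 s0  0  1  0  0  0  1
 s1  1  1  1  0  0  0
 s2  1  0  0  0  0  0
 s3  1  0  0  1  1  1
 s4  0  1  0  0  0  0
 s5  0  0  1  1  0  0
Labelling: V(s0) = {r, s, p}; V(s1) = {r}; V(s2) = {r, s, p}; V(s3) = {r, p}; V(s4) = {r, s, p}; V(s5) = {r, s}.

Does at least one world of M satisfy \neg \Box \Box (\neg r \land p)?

Let φ = \neg \Box \Box (\neg r \land p). Evaluate φ at each world:
  s0 (successors {s1, s5}): φ is true.
  s1 (successors {s0, s1, s2}): φ is true.
  s2 (successors {s0}): φ is true.
  s3 (successors {s0, s3, s4, s5}): φ is true.
  s4 (successors {s1}): φ is true.
  s5 (successors {s2, s3}): φ is true.
Detail at s0 (witness):
  At s0: \Box \Box (\neg r \land p) is false, so \neg \Box \Box (\neg r \land p) is true.
    At s0: \Box \Box (\neg r \land p) requires \Box (\neg r \land p) at every successor {s1, s5}.
      \Box (\neg r \land p) fails at s1, so \Box \Box (\neg r \land p) is false at s0.

Yes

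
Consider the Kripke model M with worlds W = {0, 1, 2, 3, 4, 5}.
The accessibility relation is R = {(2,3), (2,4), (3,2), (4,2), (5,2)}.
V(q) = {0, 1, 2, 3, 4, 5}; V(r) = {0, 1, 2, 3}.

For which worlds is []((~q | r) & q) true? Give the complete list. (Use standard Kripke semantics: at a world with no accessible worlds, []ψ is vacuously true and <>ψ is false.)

0, 1, 3, 4, 5

Let φ = []((~q | r) & q). Evaluate φ at each world:
  0 (successors ∅): φ is true.
  1 (successors ∅): φ is true.
  2 (successors {3, 4}): φ is false.
  3 (successors {2}): φ is true.
  4 (successors {2}): φ is true.
  5 (successors {2}): φ is true.
For instance, at 5:
  At 5: []((~q | r) & q) requires (~q | r) & q at every successor {2}.
    At 2: (~q | r) & q is true.
  So []((~q | r) & q) is true at 5.
Satisfying worlds: {0, 1, 3, 4, 5}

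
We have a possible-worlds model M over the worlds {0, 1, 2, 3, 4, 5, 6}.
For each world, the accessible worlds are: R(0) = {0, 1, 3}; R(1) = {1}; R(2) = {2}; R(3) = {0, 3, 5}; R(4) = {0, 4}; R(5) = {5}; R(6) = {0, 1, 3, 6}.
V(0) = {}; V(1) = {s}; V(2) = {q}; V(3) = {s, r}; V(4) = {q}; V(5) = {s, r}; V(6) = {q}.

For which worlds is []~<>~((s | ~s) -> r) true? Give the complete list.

5

Let φ = []~<>~((s | ~s) -> r). Evaluate φ at each world:
  0 (successors {0, 1, 3}): φ is false.
  1 (successors {1}): φ is false.
  2 (successors {2}): φ is false.
  3 (successors {0, 3, 5}): φ is false.
  4 (successors {0, 4}): φ is false.
  5 (successors {5}): φ is true.
  6 (successors {0, 1, 3, 6}): φ is false.
For instance, at 3:
  At 3: []~<>~((s | ~s) -> r) requires ~<>~((s | ~s) -> r) at every successor {0, 3, 5}.
    ~<>~((s | ~s) -> r) fails at 0, so []~<>~((s | ~s) -> r) is false at 3.
      At 0: <>~((s | ~s) -> r) is true, so ~<>~((s | ~s) -> r) is false.
Satisfying worlds: {5}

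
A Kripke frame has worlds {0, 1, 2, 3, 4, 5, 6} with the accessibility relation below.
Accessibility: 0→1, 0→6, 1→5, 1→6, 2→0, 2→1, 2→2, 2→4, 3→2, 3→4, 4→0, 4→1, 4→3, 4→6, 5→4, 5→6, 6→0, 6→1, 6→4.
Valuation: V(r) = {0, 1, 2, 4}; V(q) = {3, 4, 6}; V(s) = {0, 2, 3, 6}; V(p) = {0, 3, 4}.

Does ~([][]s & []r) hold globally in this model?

Let φ = ~([][]s & []r). Evaluate φ at each world:
  0 (successors {1, 6}): φ is true.
  1 (successors {5, 6}): φ is true.
  2 (successors {0, 1, 2, 4}): φ is true.
  3 (successors {2, 4}): φ is true.
  4 (successors {0, 1, 3, 6}): φ is true.
  5 (successors {4, 6}): φ is true.
  6 (successors {0, 1, 4}): φ is true.
For instance, at 4:
  At 4: [][]s & []r is false, so ~([][]s & []r) is true.
    At 4: [][]s is false, []r is false, so [][]s & []r is false.
      At 4: [][]s requires []s at every successor {0, 1, 3, 6}.
        []s fails at 0, so [][]s is false at 4.
      At 4: []r requires r at every successor {0, 1, 3, 6}.
        r fails at 3, so []r is false at 4.

Yes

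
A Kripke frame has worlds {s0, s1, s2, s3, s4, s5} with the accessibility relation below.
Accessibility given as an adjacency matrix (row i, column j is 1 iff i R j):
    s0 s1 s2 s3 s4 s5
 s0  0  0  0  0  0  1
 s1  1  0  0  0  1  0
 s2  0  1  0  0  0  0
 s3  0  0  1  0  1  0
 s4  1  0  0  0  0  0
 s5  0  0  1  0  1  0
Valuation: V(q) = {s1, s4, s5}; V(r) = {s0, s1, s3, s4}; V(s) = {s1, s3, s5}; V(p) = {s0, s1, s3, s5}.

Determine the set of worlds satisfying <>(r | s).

Let φ = <>(r | s). Evaluate φ at each world:
  s0 (successors {s5}): φ is true.
  s1 (successors {s0, s4}): φ is true.
  s2 (successors {s1}): φ is true.
  s3 (successors {s2, s4}): φ is true.
  s4 (successors {s0}): φ is true.
  s5 (successors {s2, s4}): φ is true.
For instance, at s3:
  At s3: <>(r | s) requires r | s at some successor in {s2, s4}.
    r | s holds at s4, so <>(r | s) is true at s3.
Satisfying worlds: {s0, s1, s2, s3, s4, s5}

s0, s1, s2, s3, s4, s5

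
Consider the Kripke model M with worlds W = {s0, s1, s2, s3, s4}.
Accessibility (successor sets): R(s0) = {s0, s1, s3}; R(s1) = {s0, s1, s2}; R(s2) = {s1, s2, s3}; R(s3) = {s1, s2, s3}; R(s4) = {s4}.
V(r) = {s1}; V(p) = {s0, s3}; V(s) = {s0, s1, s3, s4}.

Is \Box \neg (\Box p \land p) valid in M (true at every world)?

Yes

Let φ = \Box \neg (\Box p \land p). Evaluate φ at each world:
  s0 (successors {s0, s1, s3}): φ is true.
  s1 (successors {s0, s1, s2}): φ is true.
  s2 (successors {s1, s2, s3}): φ is true.
  s3 (successors {s1, s2, s3}): φ is true.
  s4 (successors {s4}): φ is true.
For instance, at s2:
  At s2: \Box \neg (\Box p \land p) requires \neg (\Box p \land p) at every successor {s1, s2, s3}.
      At s1: \Box p \land p is false, so \neg (\Box p \land p) is true.
      At s2: \Box p \land p is false, so \neg (\Box p \land p) is true.
      At s3: \Box p \land p is false, so \neg (\Box p \land p) is true.
  So \Box \neg (\Box p \land p) is true at s2.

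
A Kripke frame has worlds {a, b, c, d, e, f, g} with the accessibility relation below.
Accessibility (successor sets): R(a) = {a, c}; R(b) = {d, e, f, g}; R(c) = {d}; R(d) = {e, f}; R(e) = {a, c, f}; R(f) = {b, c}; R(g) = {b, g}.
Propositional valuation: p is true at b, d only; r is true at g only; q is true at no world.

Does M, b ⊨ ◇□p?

At b: ◇□p requires □p at some successor in {d, e, f, g}.
  At d: □p is false.
  At e: □p is false.
  At f: □p is false.
  At g: □p is false.
So ◇□p is false at b.

No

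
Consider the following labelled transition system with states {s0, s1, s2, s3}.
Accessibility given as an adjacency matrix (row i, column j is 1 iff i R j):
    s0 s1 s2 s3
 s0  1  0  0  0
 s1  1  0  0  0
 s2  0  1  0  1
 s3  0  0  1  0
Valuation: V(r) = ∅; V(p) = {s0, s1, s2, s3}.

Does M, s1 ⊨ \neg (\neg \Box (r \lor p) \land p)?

Yes

At s1: \neg \Box (r \lor p) \land p is false, so \neg (\neg \Box (r \lor p) \land p) is true.
  At s1: \neg \Box (r \lor p) is false, p is true, so \neg \Box (r \lor p) \land p is false.
    At s1: \Box (r \lor p) is true, so \neg \Box (r \lor p) is false.
      At s1: \Box (r \lor p) requires r \lor p at every successor {s0}.
        At s0: r \lor p is true.
      So \Box (r \lor p) is true at s1.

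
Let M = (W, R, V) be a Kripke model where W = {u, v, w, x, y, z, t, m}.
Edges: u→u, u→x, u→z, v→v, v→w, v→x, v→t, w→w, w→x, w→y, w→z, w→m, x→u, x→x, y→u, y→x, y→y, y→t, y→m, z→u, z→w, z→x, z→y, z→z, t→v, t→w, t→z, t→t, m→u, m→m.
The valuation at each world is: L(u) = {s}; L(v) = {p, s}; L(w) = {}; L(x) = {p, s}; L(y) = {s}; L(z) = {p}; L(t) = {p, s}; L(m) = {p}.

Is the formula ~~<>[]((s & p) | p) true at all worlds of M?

Let φ = ~~<>[]((s & p) | p). Evaluate φ at each world:
  u (successors {u, x, z}): φ is false.
  v (successors {v, w, x, t}): φ is false.
  w (successors {w, x, y, z, m}): φ is false.
  x (successors {u, x}): φ is false.
  y (successors {u, x, y, t, m}): φ is false.
  z (successors {u, w, x, y, z}): φ is false.
  t (successors {v, w, z, t}): φ is false.
  m (successors {u, m}): φ is false.
Detail at u (counterexample):
  At u: ~<>[]((s & p) | p) is true, so ~~<>[]((s & p) | p) is false.
    At u: <>[]((s & p) | p) is false, so ~<>[]((s & p) | p) is true.
      At u: <>[]((s & p) | p) requires []((s & p) | p) at some successor in {u, x, z}.
        At u: []((s & p) | p) is false.
        At x: []((s & p) | p) is false.
        At z: []((s & p) | p) is false.
      So <>[]((s & p) | p) is false at u.

No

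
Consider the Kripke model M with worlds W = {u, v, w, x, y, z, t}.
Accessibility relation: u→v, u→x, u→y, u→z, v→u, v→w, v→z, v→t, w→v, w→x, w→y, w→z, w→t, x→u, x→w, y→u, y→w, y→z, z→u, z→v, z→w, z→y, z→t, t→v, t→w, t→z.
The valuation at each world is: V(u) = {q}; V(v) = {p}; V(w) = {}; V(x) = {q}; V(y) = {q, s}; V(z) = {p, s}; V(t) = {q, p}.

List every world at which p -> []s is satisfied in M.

u, w, x, y

Recall that []ψ holds at a world iff ψ holds at every accessible world, and <>ψ holds iff ψ holds at some accessible world.
Let φ = p -> []s. Evaluate φ at each world:
  u (successors {v, x, y, z}): φ is true.
  v (successors {u, w, z, t}): φ is false.
  w (successors {v, x, y, z, t}): φ is true.
  x (successors {u, w}): φ is true.
  y (successors {u, w, z}): φ is true.
  z (successors {u, v, w, y, t}): φ is false.
  t (successors {v, w, z}): φ is false.
For instance, at y:
  At y: p is false, []s is false, so p -> []s is true.
    At y: []s requires s at every successor {u, w, z}.
      s fails at u, so []s is false at y.
Satisfying worlds: {u, w, x, y}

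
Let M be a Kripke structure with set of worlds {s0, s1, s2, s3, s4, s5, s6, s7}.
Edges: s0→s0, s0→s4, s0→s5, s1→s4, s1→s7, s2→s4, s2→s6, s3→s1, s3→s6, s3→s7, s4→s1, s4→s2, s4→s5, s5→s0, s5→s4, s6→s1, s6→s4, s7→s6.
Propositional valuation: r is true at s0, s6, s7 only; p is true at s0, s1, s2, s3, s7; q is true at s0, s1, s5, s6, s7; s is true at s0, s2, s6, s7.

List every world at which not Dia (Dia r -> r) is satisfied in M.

Recall that Dia ψ holds at a world iff ψ holds at some accessible world.
Let φ = not Dia (Dia r -> r). Evaluate φ at each world:
  s0 (successors {s0, s4, s5}): φ is false.
  s1 (successors {s4, s7}): φ is false.
  s2 (successors {s4, s6}): φ is false.
  s3 (successors {s1, s6, s7}): φ is false.
  s4 (successors {s1, s2, s5}): φ is true.
  s5 (successors {s0, s4}): φ is false.
  s6 (successors {s1, s4}): φ is false.
  s7 (successors {s6}): φ is false.
For instance, at s6:
  At s6: Dia (Dia r -> r) is true, so not Dia (Dia r -> r) is false.
    At s6: Dia (Dia r -> r) requires Dia r -> r at some successor in {s1, s4}.
      Dia r -> r holds at s4, so Dia (Dia r -> r) is true at s6.
Satisfying worlds: {s4}

s4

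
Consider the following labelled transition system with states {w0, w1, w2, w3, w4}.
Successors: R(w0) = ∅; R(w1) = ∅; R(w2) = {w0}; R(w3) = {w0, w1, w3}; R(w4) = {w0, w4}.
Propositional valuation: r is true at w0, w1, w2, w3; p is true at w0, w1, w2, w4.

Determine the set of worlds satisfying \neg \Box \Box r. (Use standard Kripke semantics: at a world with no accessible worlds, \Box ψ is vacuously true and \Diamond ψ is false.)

Let φ = \neg \Box \Box r. Evaluate φ at each world:
  w0 (successors ∅): φ is false.
  w1 (successors ∅): φ is false.
  w2 (successors {w0}): φ is false.
  w3 (successors {w0, w1, w3}): φ is false.
  w4 (successors {w0, w4}): φ is true.
For instance, at w3:
  At w3: \Box \Box r is true, so \neg \Box \Box r is false.
    At w3: \Box \Box r requires \Box r at every successor {w0, w1, w3}.
      At w0: \Box r is true.
      At w1: \Box r is true.
      At w3: \Box r is true.
    So \Box \Box r is true at w3.
Satisfying worlds: {w4}

w4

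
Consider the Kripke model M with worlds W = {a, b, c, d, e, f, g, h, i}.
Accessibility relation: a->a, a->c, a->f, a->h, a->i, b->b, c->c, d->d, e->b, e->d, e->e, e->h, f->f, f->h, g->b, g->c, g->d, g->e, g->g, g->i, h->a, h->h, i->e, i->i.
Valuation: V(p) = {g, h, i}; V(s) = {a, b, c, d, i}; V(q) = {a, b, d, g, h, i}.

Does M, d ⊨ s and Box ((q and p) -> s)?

At d: s is true, Box ((q and p) -> s) is true, so s and Box ((q and p) -> s) is true.
  At d: Box ((q and p) -> s) requires (q and p) -> s at every successor {d}.
    At d: (q and p) -> s is true.
  So Box ((q and p) -> s) is true at d.

Yes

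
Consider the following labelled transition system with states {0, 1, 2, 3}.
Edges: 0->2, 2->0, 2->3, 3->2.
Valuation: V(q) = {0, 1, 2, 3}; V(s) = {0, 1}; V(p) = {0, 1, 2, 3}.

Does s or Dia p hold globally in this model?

Yes

Let φ = s or Dia p. Evaluate φ at each world:
  0 (successors {2}): φ is true.
  1 (successors ∅): φ is true.
  2 (successors {0, 3}): φ is true.
  3 (successors {2}): φ is true.
For instance, at 0:
  At 0: s is true, Dia p is true, so s or Dia p is true.
    At 0: Dia p requires p at some successor in {2}.
      p holds at 2, so Dia p is true at 0.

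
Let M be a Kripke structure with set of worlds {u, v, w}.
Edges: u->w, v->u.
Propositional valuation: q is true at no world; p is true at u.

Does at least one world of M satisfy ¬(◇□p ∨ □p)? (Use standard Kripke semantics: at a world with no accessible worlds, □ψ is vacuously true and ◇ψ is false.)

No

Let φ = ¬(◇□p ∨ □p). Evaluate φ at each world:
  u (successors {w}): φ is false.
  v (successors {u}): φ is false.
  w (successors ∅): φ is false.
For instance, at v:
  At v: ◇□p ∨ □p is true, so ¬(◇□p ∨ □p) is false.
    At v: ◇□p is false, □p is true, so ◇□p ∨ □p is true.
      At v: ◇□p requires □p at some successor in {u}.
        At u: □p is false.
      So ◇□p is false at v.
      At v: □p requires p at every successor {u}.
        At u: p is true.
      So □p is true at v.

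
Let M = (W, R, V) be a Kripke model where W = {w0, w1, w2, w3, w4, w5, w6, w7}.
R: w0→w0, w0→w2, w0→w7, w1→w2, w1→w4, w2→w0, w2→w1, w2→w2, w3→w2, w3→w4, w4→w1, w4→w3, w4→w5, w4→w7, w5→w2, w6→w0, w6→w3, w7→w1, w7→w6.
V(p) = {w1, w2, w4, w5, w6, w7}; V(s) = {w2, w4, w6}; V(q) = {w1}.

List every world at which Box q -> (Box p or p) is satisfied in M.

w0, w1, w2, w3, w4, w5, w6, w7

Let φ = Box q -> (Box p or p). Evaluate φ at each world:
  w0 (successors {w0, w2, w7}): φ is true.
  w1 (successors {w2, w4}): φ is true.
  w2 (successors {w0, w1, w2}): φ is true.
  w3 (successors {w2, w4}): φ is true.
  w4 (successors {w1, w3, w5, w7}): φ is true.
  w5 (successors {w2}): φ is true.
  w6 (successors {w0, w3}): φ is true.
  w7 (successors {w1, w6}): φ is true.
For instance, at w3:
  At w3: Box q is false, Box p or p is true, so Box q -> (Box p or p) is true.
    At w3: Box q requires q at every successor {w2, w4}.
      q fails at w2, so Box q is false at w3.
    At w3: Box p is true, p is false, so Box p or p is true.
      At w3: Box p requires p at every successor {w2, w4}.
        At w2: p is true.
        At w4: p is true.
      So Box p is true at w3.
Satisfying worlds: {w0, w1, w2, w3, w4, w5, w6, w7}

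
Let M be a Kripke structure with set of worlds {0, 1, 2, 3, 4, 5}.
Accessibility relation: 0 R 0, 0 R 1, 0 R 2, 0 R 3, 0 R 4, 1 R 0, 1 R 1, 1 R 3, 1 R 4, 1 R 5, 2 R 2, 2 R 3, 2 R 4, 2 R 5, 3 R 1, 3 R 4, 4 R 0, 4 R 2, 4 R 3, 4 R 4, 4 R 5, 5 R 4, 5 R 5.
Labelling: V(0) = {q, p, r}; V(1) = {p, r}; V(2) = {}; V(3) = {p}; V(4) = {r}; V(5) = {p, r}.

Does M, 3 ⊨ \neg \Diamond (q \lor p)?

No

At 3: \Diamond (q \lor p) is true, so \neg \Diamond (q \lor p) is false.
  At 3: \Diamond (q \lor p) requires q \lor p at some successor in {1, 4}.
    q \lor p holds at 1, so \Diamond (q \lor p) is true at 3.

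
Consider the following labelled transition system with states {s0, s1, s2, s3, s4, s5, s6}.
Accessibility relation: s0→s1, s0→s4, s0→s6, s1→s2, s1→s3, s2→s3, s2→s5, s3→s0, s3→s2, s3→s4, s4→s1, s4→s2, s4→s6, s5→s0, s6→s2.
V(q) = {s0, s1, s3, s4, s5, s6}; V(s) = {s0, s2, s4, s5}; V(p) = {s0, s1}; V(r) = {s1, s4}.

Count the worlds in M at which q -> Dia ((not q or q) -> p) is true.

Let φ = q -> Dia ((not q or q) -> p). Evaluate φ at each world:
  s0 (successors {s1, s4, s6}): φ is true.
  s1 (successors {s2, s3}): φ is false.
  s2 (successors {s3, s5}): φ is true.
  s3 (successors {s0, s2, s4}): φ is true.
  s4 (successors {s1, s2, s6}): φ is true.
  s5 (successors {s0}): φ is true.
  s6 (successors {s2}): φ is false.
For instance, at s5:
  At s5: q is true, Dia ((not q or q) -> p) is true, so q -> Dia ((not q or q) -> p) is true.
    At s5: Dia ((not q or q) -> p) requires (not q or q) -> p at some successor in {s0}.
      (not q or q) -> p holds at s0, so Dia ((not q or q) -> p) is true at s5.
Satisfying worlds: {s0, s2, s3, s4, s5}

5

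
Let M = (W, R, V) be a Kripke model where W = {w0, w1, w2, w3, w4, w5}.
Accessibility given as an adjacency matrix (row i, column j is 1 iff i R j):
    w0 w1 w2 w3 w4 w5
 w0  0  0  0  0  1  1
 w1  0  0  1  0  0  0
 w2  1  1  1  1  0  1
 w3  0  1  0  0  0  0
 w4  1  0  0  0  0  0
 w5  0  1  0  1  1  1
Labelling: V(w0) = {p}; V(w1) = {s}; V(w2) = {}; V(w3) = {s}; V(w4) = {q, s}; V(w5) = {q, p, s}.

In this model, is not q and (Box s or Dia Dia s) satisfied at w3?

Yes

At w3: not q is true, Box s or Dia Dia s is true, so not q and (Box s or Dia Dia s) is true.
  At w3: Box s is true, Dia Dia s is false, so Box s or Dia Dia s is true.
    At w3: Box s requires s at every successor {w1}.
      At w1: s is true.
    So Box s is true at w3.
    At w3: Dia Dia s requires Dia s at some successor in {w1}.
      At w1: Dia s is false.
    So Dia Dia s is false at w3.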